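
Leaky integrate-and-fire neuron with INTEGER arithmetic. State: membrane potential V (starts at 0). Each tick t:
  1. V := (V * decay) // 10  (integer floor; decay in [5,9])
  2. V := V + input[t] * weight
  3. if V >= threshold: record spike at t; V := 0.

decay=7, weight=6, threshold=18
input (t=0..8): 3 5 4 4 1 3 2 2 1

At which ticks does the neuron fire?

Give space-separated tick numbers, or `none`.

Answer: 0 1 2 3 5 7

Derivation:
t=0: input=3 -> V=0 FIRE
t=1: input=5 -> V=0 FIRE
t=2: input=4 -> V=0 FIRE
t=3: input=4 -> V=0 FIRE
t=4: input=1 -> V=6
t=5: input=3 -> V=0 FIRE
t=6: input=2 -> V=12
t=7: input=2 -> V=0 FIRE
t=8: input=1 -> V=6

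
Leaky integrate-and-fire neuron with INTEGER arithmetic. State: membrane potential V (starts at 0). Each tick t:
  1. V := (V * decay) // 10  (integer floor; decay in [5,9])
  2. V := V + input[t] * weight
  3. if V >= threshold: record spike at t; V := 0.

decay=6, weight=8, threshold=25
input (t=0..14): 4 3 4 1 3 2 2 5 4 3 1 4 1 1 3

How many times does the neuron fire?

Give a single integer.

Answer: 8

Derivation:
t=0: input=4 -> V=0 FIRE
t=1: input=3 -> V=24
t=2: input=4 -> V=0 FIRE
t=3: input=1 -> V=8
t=4: input=3 -> V=0 FIRE
t=5: input=2 -> V=16
t=6: input=2 -> V=0 FIRE
t=7: input=5 -> V=0 FIRE
t=8: input=4 -> V=0 FIRE
t=9: input=3 -> V=24
t=10: input=1 -> V=22
t=11: input=4 -> V=0 FIRE
t=12: input=1 -> V=8
t=13: input=1 -> V=12
t=14: input=3 -> V=0 FIRE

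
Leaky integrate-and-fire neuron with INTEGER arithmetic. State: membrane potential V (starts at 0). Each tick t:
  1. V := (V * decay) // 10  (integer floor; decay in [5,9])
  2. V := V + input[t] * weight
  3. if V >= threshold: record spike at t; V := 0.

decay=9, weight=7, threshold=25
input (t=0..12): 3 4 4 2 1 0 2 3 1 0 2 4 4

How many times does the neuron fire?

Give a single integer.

t=0: input=3 -> V=21
t=1: input=4 -> V=0 FIRE
t=2: input=4 -> V=0 FIRE
t=3: input=2 -> V=14
t=4: input=1 -> V=19
t=5: input=0 -> V=17
t=6: input=2 -> V=0 FIRE
t=7: input=3 -> V=21
t=8: input=1 -> V=0 FIRE
t=9: input=0 -> V=0
t=10: input=2 -> V=14
t=11: input=4 -> V=0 FIRE
t=12: input=4 -> V=0 FIRE

Answer: 6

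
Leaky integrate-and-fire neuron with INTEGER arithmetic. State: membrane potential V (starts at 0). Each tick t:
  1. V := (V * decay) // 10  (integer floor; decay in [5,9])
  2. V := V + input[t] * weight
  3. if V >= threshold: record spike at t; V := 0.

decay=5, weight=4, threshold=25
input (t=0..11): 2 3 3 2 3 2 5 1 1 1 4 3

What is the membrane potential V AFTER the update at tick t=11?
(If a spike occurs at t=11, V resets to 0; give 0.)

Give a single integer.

Answer: 21

Derivation:
t=0: input=2 -> V=8
t=1: input=3 -> V=16
t=2: input=3 -> V=20
t=3: input=2 -> V=18
t=4: input=3 -> V=21
t=5: input=2 -> V=18
t=6: input=5 -> V=0 FIRE
t=7: input=1 -> V=4
t=8: input=1 -> V=6
t=9: input=1 -> V=7
t=10: input=4 -> V=19
t=11: input=3 -> V=21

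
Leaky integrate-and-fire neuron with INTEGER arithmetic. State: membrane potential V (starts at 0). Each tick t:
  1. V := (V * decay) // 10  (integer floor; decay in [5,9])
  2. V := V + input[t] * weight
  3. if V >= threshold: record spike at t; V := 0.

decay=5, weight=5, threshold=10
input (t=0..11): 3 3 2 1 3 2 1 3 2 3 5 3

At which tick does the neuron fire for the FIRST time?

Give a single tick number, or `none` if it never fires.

Answer: 0

Derivation:
t=0: input=3 -> V=0 FIRE
t=1: input=3 -> V=0 FIRE
t=2: input=2 -> V=0 FIRE
t=3: input=1 -> V=5
t=4: input=3 -> V=0 FIRE
t=5: input=2 -> V=0 FIRE
t=6: input=1 -> V=5
t=7: input=3 -> V=0 FIRE
t=8: input=2 -> V=0 FIRE
t=9: input=3 -> V=0 FIRE
t=10: input=5 -> V=0 FIRE
t=11: input=3 -> V=0 FIRE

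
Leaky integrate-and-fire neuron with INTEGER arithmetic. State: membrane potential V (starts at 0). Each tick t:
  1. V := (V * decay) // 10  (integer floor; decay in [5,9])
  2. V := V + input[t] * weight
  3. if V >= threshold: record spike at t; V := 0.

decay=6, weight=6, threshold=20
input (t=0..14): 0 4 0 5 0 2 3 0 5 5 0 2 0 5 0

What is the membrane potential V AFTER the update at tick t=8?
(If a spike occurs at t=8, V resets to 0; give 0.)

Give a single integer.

t=0: input=0 -> V=0
t=1: input=4 -> V=0 FIRE
t=2: input=0 -> V=0
t=3: input=5 -> V=0 FIRE
t=4: input=0 -> V=0
t=5: input=2 -> V=12
t=6: input=3 -> V=0 FIRE
t=7: input=0 -> V=0
t=8: input=5 -> V=0 FIRE
t=9: input=5 -> V=0 FIRE
t=10: input=0 -> V=0
t=11: input=2 -> V=12
t=12: input=0 -> V=7
t=13: input=5 -> V=0 FIRE
t=14: input=0 -> V=0

Answer: 0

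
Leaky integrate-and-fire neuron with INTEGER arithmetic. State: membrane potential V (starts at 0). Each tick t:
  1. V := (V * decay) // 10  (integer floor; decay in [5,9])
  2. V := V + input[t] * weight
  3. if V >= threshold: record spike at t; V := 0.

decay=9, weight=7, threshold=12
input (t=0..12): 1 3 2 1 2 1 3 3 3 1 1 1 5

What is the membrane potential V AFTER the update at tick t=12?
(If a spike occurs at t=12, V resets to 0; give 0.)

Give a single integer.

Answer: 0

Derivation:
t=0: input=1 -> V=7
t=1: input=3 -> V=0 FIRE
t=2: input=2 -> V=0 FIRE
t=3: input=1 -> V=7
t=4: input=2 -> V=0 FIRE
t=5: input=1 -> V=7
t=6: input=3 -> V=0 FIRE
t=7: input=3 -> V=0 FIRE
t=8: input=3 -> V=0 FIRE
t=9: input=1 -> V=7
t=10: input=1 -> V=0 FIRE
t=11: input=1 -> V=7
t=12: input=5 -> V=0 FIRE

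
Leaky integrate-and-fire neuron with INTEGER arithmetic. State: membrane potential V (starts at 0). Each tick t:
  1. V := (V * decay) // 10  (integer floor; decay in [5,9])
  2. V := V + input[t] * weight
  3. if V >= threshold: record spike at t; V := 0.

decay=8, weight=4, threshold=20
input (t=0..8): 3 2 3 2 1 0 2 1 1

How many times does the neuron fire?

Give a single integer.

t=0: input=3 -> V=12
t=1: input=2 -> V=17
t=2: input=3 -> V=0 FIRE
t=3: input=2 -> V=8
t=4: input=1 -> V=10
t=5: input=0 -> V=8
t=6: input=2 -> V=14
t=7: input=1 -> V=15
t=8: input=1 -> V=16

Answer: 1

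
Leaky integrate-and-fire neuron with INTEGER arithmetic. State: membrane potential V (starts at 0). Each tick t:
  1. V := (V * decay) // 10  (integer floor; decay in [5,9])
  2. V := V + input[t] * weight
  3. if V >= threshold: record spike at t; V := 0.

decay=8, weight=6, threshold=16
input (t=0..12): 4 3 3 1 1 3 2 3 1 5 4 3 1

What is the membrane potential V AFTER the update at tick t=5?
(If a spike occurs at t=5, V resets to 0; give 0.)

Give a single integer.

t=0: input=4 -> V=0 FIRE
t=1: input=3 -> V=0 FIRE
t=2: input=3 -> V=0 FIRE
t=3: input=1 -> V=6
t=4: input=1 -> V=10
t=5: input=3 -> V=0 FIRE
t=6: input=2 -> V=12
t=7: input=3 -> V=0 FIRE
t=8: input=1 -> V=6
t=9: input=5 -> V=0 FIRE
t=10: input=4 -> V=0 FIRE
t=11: input=3 -> V=0 FIRE
t=12: input=1 -> V=6

Answer: 0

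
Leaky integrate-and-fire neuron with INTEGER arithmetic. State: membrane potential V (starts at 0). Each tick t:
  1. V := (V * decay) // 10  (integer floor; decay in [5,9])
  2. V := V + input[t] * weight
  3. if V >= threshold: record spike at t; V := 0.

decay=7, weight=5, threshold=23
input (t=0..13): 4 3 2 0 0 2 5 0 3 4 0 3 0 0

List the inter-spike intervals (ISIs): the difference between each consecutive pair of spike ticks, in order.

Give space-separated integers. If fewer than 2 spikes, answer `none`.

Answer: 5 3

Derivation:
t=0: input=4 -> V=20
t=1: input=3 -> V=0 FIRE
t=2: input=2 -> V=10
t=3: input=0 -> V=7
t=4: input=0 -> V=4
t=5: input=2 -> V=12
t=6: input=5 -> V=0 FIRE
t=7: input=0 -> V=0
t=8: input=3 -> V=15
t=9: input=4 -> V=0 FIRE
t=10: input=0 -> V=0
t=11: input=3 -> V=15
t=12: input=0 -> V=10
t=13: input=0 -> V=7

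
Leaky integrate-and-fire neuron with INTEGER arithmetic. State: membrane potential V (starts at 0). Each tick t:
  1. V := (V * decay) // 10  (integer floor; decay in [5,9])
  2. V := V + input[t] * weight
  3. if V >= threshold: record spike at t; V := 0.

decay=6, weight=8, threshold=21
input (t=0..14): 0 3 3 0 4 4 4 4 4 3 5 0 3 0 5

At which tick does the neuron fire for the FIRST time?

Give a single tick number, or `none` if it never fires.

t=0: input=0 -> V=0
t=1: input=3 -> V=0 FIRE
t=2: input=3 -> V=0 FIRE
t=3: input=0 -> V=0
t=4: input=4 -> V=0 FIRE
t=5: input=4 -> V=0 FIRE
t=6: input=4 -> V=0 FIRE
t=7: input=4 -> V=0 FIRE
t=8: input=4 -> V=0 FIRE
t=9: input=3 -> V=0 FIRE
t=10: input=5 -> V=0 FIRE
t=11: input=0 -> V=0
t=12: input=3 -> V=0 FIRE
t=13: input=0 -> V=0
t=14: input=5 -> V=0 FIRE

Answer: 1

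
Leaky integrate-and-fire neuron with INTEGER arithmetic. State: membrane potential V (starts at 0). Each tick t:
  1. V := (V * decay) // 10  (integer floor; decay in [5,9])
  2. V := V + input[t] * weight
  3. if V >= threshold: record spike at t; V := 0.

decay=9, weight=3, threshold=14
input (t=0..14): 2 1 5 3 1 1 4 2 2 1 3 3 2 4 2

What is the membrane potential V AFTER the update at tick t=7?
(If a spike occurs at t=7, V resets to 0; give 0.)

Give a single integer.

Answer: 6

Derivation:
t=0: input=2 -> V=6
t=1: input=1 -> V=8
t=2: input=5 -> V=0 FIRE
t=3: input=3 -> V=9
t=4: input=1 -> V=11
t=5: input=1 -> V=12
t=6: input=4 -> V=0 FIRE
t=7: input=2 -> V=6
t=8: input=2 -> V=11
t=9: input=1 -> V=12
t=10: input=3 -> V=0 FIRE
t=11: input=3 -> V=9
t=12: input=2 -> V=0 FIRE
t=13: input=4 -> V=12
t=14: input=2 -> V=0 FIRE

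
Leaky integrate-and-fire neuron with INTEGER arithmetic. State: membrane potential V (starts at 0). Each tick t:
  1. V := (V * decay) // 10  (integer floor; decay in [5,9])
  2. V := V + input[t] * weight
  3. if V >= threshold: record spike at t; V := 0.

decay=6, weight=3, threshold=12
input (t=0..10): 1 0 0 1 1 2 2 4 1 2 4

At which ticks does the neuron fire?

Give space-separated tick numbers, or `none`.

Answer: 7 10

Derivation:
t=0: input=1 -> V=3
t=1: input=0 -> V=1
t=2: input=0 -> V=0
t=3: input=1 -> V=3
t=4: input=1 -> V=4
t=5: input=2 -> V=8
t=6: input=2 -> V=10
t=7: input=4 -> V=0 FIRE
t=8: input=1 -> V=3
t=9: input=2 -> V=7
t=10: input=4 -> V=0 FIRE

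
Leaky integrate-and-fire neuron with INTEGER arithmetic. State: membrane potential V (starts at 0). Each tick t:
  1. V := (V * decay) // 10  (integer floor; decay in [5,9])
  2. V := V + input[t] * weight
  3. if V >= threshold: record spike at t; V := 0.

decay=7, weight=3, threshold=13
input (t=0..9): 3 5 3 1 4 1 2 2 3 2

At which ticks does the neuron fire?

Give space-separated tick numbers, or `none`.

Answer: 1 4 8

Derivation:
t=0: input=3 -> V=9
t=1: input=5 -> V=0 FIRE
t=2: input=3 -> V=9
t=3: input=1 -> V=9
t=4: input=4 -> V=0 FIRE
t=5: input=1 -> V=3
t=6: input=2 -> V=8
t=7: input=2 -> V=11
t=8: input=3 -> V=0 FIRE
t=9: input=2 -> V=6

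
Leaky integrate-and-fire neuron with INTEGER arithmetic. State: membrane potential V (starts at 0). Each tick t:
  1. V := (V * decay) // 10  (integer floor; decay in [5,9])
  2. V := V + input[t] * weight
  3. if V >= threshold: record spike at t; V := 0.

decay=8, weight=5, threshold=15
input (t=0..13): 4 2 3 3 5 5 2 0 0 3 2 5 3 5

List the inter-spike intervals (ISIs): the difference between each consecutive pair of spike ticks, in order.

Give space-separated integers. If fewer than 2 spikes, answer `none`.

t=0: input=4 -> V=0 FIRE
t=1: input=2 -> V=10
t=2: input=3 -> V=0 FIRE
t=3: input=3 -> V=0 FIRE
t=4: input=5 -> V=0 FIRE
t=5: input=5 -> V=0 FIRE
t=6: input=2 -> V=10
t=7: input=0 -> V=8
t=8: input=0 -> V=6
t=9: input=3 -> V=0 FIRE
t=10: input=2 -> V=10
t=11: input=5 -> V=0 FIRE
t=12: input=3 -> V=0 FIRE
t=13: input=5 -> V=0 FIRE

Answer: 2 1 1 1 4 2 1 1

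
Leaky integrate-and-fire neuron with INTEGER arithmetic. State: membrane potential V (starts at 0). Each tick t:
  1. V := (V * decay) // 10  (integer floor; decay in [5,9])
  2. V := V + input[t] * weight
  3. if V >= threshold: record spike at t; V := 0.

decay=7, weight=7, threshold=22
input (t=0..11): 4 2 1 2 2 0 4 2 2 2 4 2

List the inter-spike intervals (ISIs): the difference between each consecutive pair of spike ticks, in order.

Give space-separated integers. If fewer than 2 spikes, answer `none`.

Answer: 3 3 2 2

Derivation:
t=0: input=4 -> V=0 FIRE
t=1: input=2 -> V=14
t=2: input=1 -> V=16
t=3: input=2 -> V=0 FIRE
t=4: input=2 -> V=14
t=5: input=0 -> V=9
t=6: input=4 -> V=0 FIRE
t=7: input=2 -> V=14
t=8: input=2 -> V=0 FIRE
t=9: input=2 -> V=14
t=10: input=4 -> V=0 FIRE
t=11: input=2 -> V=14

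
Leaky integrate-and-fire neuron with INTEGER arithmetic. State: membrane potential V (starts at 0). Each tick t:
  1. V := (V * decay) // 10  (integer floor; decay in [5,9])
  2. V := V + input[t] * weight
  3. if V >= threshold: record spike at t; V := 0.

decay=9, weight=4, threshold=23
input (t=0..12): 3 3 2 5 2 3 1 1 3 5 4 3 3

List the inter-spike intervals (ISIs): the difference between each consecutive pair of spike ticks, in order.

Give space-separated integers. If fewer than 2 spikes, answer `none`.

t=0: input=3 -> V=12
t=1: input=3 -> V=22
t=2: input=2 -> V=0 FIRE
t=3: input=5 -> V=20
t=4: input=2 -> V=0 FIRE
t=5: input=3 -> V=12
t=6: input=1 -> V=14
t=7: input=1 -> V=16
t=8: input=3 -> V=0 FIRE
t=9: input=5 -> V=20
t=10: input=4 -> V=0 FIRE
t=11: input=3 -> V=12
t=12: input=3 -> V=22

Answer: 2 4 2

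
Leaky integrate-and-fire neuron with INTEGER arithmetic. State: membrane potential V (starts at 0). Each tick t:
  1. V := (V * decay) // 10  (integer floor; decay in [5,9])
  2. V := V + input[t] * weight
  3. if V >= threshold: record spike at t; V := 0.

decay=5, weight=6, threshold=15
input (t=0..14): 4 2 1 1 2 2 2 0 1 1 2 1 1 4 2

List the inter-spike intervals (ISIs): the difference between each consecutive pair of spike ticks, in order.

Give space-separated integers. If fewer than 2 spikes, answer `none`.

Answer: 4 2 4 3

Derivation:
t=0: input=4 -> V=0 FIRE
t=1: input=2 -> V=12
t=2: input=1 -> V=12
t=3: input=1 -> V=12
t=4: input=2 -> V=0 FIRE
t=5: input=2 -> V=12
t=6: input=2 -> V=0 FIRE
t=7: input=0 -> V=0
t=8: input=1 -> V=6
t=9: input=1 -> V=9
t=10: input=2 -> V=0 FIRE
t=11: input=1 -> V=6
t=12: input=1 -> V=9
t=13: input=4 -> V=0 FIRE
t=14: input=2 -> V=12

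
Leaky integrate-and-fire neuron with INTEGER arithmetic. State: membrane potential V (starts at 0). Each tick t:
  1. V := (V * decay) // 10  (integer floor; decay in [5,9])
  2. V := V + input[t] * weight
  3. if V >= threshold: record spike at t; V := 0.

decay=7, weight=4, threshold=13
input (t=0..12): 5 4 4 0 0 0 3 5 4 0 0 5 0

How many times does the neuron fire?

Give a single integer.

Answer: 6

Derivation:
t=0: input=5 -> V=0 FIRE
t=1: input=4 -> V=0 FIRE
t=2: input=4 -> V=0 FIRE
t=3: input=0 -> V=0
t=4: input=0 -> V=0
t=5: input=0 -> V=0
t=6: input=3 -> V=12
t=7: input=5 -> V=0 FIRE
t=8: input=4 -> V=0 FIRE
t=9: input=0 -> V=0
t=10: input=0 -> V=0
t=11: input=5 -> V=0 FIRE
t=12: input=0 -> V=0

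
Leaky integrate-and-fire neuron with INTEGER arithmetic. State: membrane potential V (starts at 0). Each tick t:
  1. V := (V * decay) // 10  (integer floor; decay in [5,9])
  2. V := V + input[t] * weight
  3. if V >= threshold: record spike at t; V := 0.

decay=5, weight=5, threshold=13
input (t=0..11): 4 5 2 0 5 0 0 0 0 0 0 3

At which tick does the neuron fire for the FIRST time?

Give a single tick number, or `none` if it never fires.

t=0: input=4 -> V=0 FIRE
t=1: input=5 -> V=0 FIRE
t=2: input=2 -> V=10
t=3: input=0 -> V=5
t=4: input=5 -> V=0 FIRE
t=5: input=0 -> V=0
t=6: input=0 -> V=0
t=7: input=0 -> V=0
t=8: input=0 -> V=0
t=9: input=0 -> V=0
t=10: input=0 -> V=0
t=11: input=3 -> V=0 FIRE

Answer: 0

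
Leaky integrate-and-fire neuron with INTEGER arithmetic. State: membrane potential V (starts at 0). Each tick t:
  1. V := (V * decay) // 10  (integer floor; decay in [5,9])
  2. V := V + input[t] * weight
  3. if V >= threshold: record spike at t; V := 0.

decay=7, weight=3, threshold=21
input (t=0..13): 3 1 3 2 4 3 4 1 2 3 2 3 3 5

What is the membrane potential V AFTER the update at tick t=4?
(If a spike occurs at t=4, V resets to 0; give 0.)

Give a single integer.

t=0: input=3 -> V=9
t=1: input=1 -> V=9
t=2: input=3 -> V=15
t=3: input=2 -> V=16
t=4: input=4 -> V=0 FIRE
t=5: input=3 -> V=9
t=6: input=4 -> V=18
t=7: input=1 -> V=15
t=8: input=2 -> V=16
t=9: input=3 -> V=20
t=10: input=2 -> V=20
t=11: input=3 -> V=0 FIRE
t=12: input=3 -> V=9
t=13: input=5 -> V=0 FIRE

Answer: 0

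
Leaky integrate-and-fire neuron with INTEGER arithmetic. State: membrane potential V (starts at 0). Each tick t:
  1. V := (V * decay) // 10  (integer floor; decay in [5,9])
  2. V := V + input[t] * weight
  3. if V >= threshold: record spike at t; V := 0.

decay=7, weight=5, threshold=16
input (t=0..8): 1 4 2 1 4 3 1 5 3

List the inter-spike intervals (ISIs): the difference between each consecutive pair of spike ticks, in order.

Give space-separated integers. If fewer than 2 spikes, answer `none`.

Answer: 3 3

Derivation:
t=0: input=1 -> V=5
t=1: input=4 -> V=0 FIRE
t=2: input=2 -> V=10
t=3: input=1 -> V=12
t=4: input=4 -> V=0 FIRE
t=5: input=3 -> V=15
t=6: input=1 -> V=15
t=7: input=5 -> V=0 FIRE
t=8: input=3 -> V=15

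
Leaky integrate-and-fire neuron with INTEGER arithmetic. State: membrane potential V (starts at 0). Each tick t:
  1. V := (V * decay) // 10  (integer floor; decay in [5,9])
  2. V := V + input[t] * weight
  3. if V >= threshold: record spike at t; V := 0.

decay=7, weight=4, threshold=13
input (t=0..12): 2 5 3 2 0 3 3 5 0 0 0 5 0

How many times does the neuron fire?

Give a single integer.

t=0: input=2 -> V=8
t=1: input=5 -> V=0 FIRE
t=2: input=3 -> V=12
t=3: input=2 -> V=0 FIRE
t=4: input=0 -> V=0
t=5: input=3 -> V=12
t=6: input=3 -> V=0 FIRE
t=7: input=5 -> V=0 FIRE
t=8: input=0 -> V=0
t=9: input=0 -> V=0
t=10: input=0 -> V=0
t=11: input=5 -> V=0 FIRE
t=12: input=0 -> V=0

Answer: 5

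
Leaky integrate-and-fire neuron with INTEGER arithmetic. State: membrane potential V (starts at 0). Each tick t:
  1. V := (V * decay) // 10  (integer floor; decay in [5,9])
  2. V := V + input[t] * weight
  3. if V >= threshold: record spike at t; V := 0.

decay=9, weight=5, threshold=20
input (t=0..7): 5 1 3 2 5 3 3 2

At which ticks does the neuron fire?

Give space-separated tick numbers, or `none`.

Answer: 0 3 4 6

Derivation:
t=0: input=5 -> V=0 FIRE
t=1: input=1 -> V=5
t=2: input=3 -> V=19
t=3: input=2 -> V=0 FIRE
t=4: input=5 -> V=0 FIRE
t=5: input=3 -> V=15
t=6: input=3 -> V=0 FIRE
t=7: input=2 -> V=10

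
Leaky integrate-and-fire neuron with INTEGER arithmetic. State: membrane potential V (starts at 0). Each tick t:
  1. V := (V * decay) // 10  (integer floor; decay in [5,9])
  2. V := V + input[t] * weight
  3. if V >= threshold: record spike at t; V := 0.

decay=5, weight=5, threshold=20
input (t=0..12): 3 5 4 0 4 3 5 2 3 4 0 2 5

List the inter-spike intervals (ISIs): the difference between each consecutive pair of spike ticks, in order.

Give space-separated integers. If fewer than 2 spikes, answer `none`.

Answer: 1 2 2 2 1 3

Derivation:
t=0: input=3 -> V=15
t=1: input=5 -> V=0 FIRE
t=2: input=4 -> V=0 FIRE
t=3: input=0 -> V=0
t=4: input=4 -> V=0 FIRE
t=5: input=3 -> V=15
t=6: input=5 -> V=0 FIRE
t=7: input=2 -> V=10
t=8: input=3 -> V=0 FIRE
t=9: input=4 -> V=0 FIRE
t=10: input=0 -> V=0
t=11: input=2 -> V=10
t=12: input=5 -> V=0 FIRE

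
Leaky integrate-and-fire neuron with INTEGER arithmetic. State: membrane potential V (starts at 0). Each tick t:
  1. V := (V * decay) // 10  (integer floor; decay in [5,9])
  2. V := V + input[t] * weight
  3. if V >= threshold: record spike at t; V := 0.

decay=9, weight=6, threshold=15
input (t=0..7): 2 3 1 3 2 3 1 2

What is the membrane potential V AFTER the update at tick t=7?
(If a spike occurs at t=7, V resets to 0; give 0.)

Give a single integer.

Answer: 0

Derivation:
t=0: input=2 -> V=12
t=1: input=3 -> V=0 FIRE
t=2: input=1 -> V=6
t=3: input=3 -> V=0 FIRE
t=4: input=2 -> V=12
t=5: input=3 -> V=0 FIRE
t=6: input=1 -> V=6
t=7: input=2 -> V=0 FIRE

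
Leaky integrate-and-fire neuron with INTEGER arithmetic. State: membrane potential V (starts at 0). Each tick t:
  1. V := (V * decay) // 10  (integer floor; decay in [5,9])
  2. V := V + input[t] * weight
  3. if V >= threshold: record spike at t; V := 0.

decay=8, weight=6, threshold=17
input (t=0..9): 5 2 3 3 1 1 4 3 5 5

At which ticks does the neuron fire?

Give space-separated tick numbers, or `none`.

Answer: 0 2 3 6 7 8 9

Derivation:
t=0: input=5 -> V=0 FIRE
t=1: input=2 -> V=12
t=2: input=3 -> V=0 FIRE
t=3: input=3 -> V=0 FIRE
t=4: input=1 -> V=6
t=5: input=1 -> V=10
t=6: input=4 -> V=0 FIRE
t=7: input=3 -> V=0 FIRE
t=8: input=5 -> V=0 FIRE
t=9: input=5 -> V=0 FIRE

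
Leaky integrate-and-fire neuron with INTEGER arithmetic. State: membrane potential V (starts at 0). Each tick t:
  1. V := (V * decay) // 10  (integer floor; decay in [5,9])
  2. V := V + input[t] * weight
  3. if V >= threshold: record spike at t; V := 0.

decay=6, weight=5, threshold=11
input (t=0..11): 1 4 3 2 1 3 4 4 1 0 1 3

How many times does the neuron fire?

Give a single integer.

Answer: 7

Derivation:
t=0: input=1 -> V=5
t=1: input=4 -> V=0 FIRE
t=2: input=3 -> V=0 FIRE
t=3: input=2 -> V=10
t=4: input=1 -> V=0 FIRE
t=5: input=3 -> V=0 FIRE
t=6: input=4 -> V=0 FIRE
t=7: input=4 -> V=0 FIRE
t=8: input=1 -> V=5
t=9: input=0 -> V=3
t=10: input=1 -> V=6
t=11: input=3 -> V=0 FIRE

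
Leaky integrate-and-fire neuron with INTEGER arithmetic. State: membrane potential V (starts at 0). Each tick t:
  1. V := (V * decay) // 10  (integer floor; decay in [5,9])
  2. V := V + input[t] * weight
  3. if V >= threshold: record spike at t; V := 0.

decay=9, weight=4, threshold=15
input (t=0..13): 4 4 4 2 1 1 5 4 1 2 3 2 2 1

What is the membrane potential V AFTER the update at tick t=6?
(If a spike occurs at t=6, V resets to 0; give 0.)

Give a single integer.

Answer: 0

Derivation:
t=0: input=4 -> V=0 FIRE
t=1: input=4 -> V=0 FIRE
t=2: input=4 -> V=0 FIRE
t=3: input=2 -> V=8
t=4: input=1 -> V=11
t=5: input=1 -> V=13
t=6: input=5 -> V=0 FIRE
t=7: input=4 -> V=0 FIRE
t=8: input=1 -> V=4
t=9: input=2 -> V=11
t=10: input=3 -> V=0 FIRE
t=11: input=2 -> V=8
t=12: input=2 -> V=0 FIRE
t=13: input=1 -> V=4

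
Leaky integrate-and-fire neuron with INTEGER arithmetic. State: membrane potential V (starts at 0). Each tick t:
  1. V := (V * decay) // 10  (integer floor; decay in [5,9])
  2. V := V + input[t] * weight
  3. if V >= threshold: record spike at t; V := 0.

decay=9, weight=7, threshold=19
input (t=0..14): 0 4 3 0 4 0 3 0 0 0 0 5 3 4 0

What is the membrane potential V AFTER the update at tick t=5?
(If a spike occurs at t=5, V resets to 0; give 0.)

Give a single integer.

t=0: input=0 -> V=0
t=1: input=4 -> V=0 FIRE
t=2: input=3 -> V=0 FIRE
t=3: input=0 -> V=0
t=4: input=4 -> V=0 FIRE
t=5: input=0 -> V=0
t=6: input=3 -> V=0 FIRE
t=7: input=0 -> V=0
t=8: input=0 -> V=0
t=9: input=0 -> V=0
t=10: input=0 -> V=0
t=11: input=5 -> V=0 FIRE
t=12: input=3 -> V=0 FIRE
t=13: input=4 -> V=0 FIRE
t=14: input=0 -> V=0

Answer: 0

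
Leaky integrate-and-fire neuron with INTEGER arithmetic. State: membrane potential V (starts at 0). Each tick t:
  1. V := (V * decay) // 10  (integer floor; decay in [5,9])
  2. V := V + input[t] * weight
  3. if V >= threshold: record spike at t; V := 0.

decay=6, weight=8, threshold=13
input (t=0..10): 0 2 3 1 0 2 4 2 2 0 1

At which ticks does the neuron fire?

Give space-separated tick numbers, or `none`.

Answer: 1 2 5 6 7 8

Derivation:
t=0: input=0 -> V=0
t=1: input=2 -> V=0 FIRE
t=2: input=3 -> V=0 FIRE
t=3: input=1 -> V=8
t=4: input=0 -> V=4
t=5: input=2 -> V=0 FIRE
t=6: input=4 -> V=0 FIRE
t=7: input=2 -> V=0 FIRE
t=8: input=2 -> V=0 FIRE
t=9: input=0 -> V=0
t=10: input=1 -> V=8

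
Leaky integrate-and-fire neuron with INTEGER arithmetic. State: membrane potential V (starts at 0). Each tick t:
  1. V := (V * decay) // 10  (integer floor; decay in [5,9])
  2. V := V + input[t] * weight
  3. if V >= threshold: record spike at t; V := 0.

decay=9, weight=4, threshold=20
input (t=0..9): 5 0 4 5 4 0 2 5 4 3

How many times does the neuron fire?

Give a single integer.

t=0: input=5 -> V=0 FIRE
t=1: input=0 -> V=0
t=2: input=4 -> V=16
t=3: input=5 -> V=0 FIRE
t=4: input=4 -> V=16
t=5: input=0 -> V=14
t=6: input=2 -> V=0 FIRE
t=7: input=5 -> V=0 FIRE
t=8: input=4 -> V=16
t=9: input=3 -> V=0 FIRE

Answer: 5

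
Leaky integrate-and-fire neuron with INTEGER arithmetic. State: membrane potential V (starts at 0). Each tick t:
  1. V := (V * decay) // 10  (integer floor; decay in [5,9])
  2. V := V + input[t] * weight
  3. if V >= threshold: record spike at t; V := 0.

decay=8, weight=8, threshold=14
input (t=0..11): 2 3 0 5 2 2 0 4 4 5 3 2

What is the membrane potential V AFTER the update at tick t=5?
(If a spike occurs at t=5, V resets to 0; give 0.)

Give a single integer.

Answer: 0

Derivation:
t=0: input=2 -> V=0 FIRE
t=1: input=3 -> V=0 FIRE
t=2: input=0 -> V=0
t=3: input=5 -> V=0 FIRE
t=4: input=2 -> V=0 FIRE
t=5: input=2 -> V=0 FIRE
t=6: input=0 -> V=0
t=7: input=4 -> V=0 FIRE
t=8: input=4 -> V=0 FIRE
t=9: input=5 -> V=0 FIRE
t=10: input=3 -> V=0 FIRE
t=11: input=2 -> V=0 FIRE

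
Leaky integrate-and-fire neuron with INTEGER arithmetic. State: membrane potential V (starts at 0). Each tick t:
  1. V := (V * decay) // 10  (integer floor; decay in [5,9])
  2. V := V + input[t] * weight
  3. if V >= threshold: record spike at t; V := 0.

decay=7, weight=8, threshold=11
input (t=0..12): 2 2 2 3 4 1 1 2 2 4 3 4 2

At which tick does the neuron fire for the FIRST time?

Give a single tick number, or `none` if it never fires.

t=0: input=2 -> V=0 FIRE
t=1: input=2 -> V=0 FIRE
t=2: input=2 -> V=0 FIRE
t=3: input=3 -> V=0 FIRE
t=4: input=4 -> V=0 FIRE
t=5: input=1 -> V=8
t=6: input=1 -> V=0 FIRE
t=7: input=2 -> V=0 FIRE
t=8: input=2 -> V=0 FIRE
t=9: input=4 -> V=0 FIRE
t=10: input=3 -> V=0 FIRE
t=11: input=4 -> V=0 FIRE
t=12: input=2 -> V=0 FIRE

Answer: 0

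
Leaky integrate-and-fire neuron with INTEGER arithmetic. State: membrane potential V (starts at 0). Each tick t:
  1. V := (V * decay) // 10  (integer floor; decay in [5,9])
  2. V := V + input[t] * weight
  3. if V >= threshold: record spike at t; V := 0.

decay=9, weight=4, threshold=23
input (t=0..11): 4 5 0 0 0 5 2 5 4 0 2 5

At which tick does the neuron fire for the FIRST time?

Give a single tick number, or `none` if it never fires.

Answer: 1

Derivation:
t=0: input=4 -> V=16
t=1: input=5 -> V=0 FIRE
t=2: input=0 -> V=0
t=3: input=0 -> V=0
t=4: input=0 -> V=0
t=5: input=5 -> V=20
t=6: input=2 -> V=0 FIRE
t=7: input=5 -> V=20
t=8: input=4 -> V=0 FIRE
t=9: input=0 -> V=0
t=10: input=2 -> V=8
t=11: input=5 -> V=0 FIRE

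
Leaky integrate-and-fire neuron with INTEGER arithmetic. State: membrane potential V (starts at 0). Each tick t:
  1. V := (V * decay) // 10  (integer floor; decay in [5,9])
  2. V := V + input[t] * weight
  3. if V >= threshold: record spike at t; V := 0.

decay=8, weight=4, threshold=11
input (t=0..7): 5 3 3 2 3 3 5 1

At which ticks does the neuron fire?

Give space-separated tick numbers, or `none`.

t=0: input=5 -> V=0 FIRE
t=1: input=3 -> V=0 FIRE
t=2: input=3 -> V=0 FIRE
t=3: input=2 -> V=8
t=4: input=3 -> V=0 FIRE
t=5: input=3 -> V=0 FIRE
t=6: input=5 -> V=0 FIRE
t=7: input=1 -> V=4

Answer: 0 1 2 4 5 6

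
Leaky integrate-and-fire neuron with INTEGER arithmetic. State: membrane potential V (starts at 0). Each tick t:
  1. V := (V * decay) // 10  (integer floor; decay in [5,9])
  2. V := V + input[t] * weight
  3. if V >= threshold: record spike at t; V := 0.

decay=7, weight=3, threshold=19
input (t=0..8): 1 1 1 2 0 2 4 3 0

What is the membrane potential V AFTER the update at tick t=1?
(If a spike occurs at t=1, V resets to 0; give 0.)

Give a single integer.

Answer: 5

Derivation:
t=0: input=1 -> V=3
t=1: input=1 -> V=5
t=2: input=1 -> V=6
t=3: input=2 -> V=10
t=4: input=0 -> V=7
t=5: input=2 -> V=10
t=6: input=4 -> V=0 FIRE
t=7: input=3 -> V=9
t=8: input=0 -> V=6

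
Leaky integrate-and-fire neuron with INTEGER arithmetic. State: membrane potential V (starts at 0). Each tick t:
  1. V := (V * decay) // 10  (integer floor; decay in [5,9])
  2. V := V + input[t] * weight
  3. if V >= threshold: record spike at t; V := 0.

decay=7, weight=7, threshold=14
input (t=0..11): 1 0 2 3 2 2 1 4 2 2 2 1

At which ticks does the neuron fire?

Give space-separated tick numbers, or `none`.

Answer: 2 3 4 5 7 8 9 10

Derivation:
t=0: input=1 -> V=7
t=1: input=0 -> V=4
t=2: input=2 -> V=0 FIRE
t=3: input=3 -> V=0 FIRE
t=4: input=2 -> V=0 FIRE
t=5: input=2 -> V=0 FIRE
t=6: input=1 -> V=7
t=7: input=4 -> V=0 FIRE
t=8: input=2 -> V=0 FIRE
t=9: input=2 -> V=0 FIRE
t=10: input=2 -> V=0 FIRE
t=11: input=1 -> V=7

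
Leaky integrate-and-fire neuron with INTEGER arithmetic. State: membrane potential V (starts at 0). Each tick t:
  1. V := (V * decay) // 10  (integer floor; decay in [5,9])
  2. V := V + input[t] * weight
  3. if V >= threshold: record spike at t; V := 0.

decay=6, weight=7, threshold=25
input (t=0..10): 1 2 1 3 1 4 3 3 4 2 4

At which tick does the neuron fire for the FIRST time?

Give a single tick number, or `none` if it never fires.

t=0: input=1 -> V=7
t=1: input=2 -> V=18
t=2: input=1 -> V=17
t=3: input=3 -> V=0 FIRE
t=4: input=1 -> V=7
t=5: input=4 -> V=0 FIRE
t=6: input=3 -> V=21
t=7: input=3 -> V=0 FIRE
t=8: input=4 -> V=0 FIRE
t=9: input=2 -> V=14
t=10: input=4 -> V=0 FIRE

Answer: 3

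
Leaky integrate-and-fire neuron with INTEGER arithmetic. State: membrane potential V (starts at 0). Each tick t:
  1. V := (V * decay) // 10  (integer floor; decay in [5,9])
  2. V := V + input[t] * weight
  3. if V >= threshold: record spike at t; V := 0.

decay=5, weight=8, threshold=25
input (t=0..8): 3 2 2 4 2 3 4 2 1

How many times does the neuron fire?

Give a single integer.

Answer: 4

Derivation:
t=0: input=3 -> V=24
t=1: input=2 -> V=0 FIRE
t=2: input=2 -> V=16
t=3: input=4 -> V=0 FIRE
t=4: input=2 -> V=16
t=5: input=3 -> V=0 FIRE
t=6: input=4 -> V=0 FIRE
t=7: input=2 -> V=16
t=8: input=1 -> V=16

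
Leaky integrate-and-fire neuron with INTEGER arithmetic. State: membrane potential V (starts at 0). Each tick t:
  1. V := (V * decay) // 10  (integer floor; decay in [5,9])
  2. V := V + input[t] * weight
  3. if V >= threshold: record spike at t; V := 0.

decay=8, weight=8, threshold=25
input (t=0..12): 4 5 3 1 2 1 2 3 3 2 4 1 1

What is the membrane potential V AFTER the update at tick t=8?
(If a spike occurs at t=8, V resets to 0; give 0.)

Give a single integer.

t=0: input=4 -> V=0 FIRE
t=1: input=5 -> V=0 FIRE
t=2: input=3 -> V=24
t=3: input=1 -> V=0 FIRE
t=4: input=2 -> V=16
t=5: input=1 -> V=20
t=6: input=2 -> V=0 FIRE
t=7: input=3 -> V=24
t=8: input=3 -> V=0 FIRE
t=9: input=2 -> V=16
t=10: input=4 -> V=0 FIRE
t=11: input=1 -> V=8
t=12: input=1 -> V=14

Answer: 0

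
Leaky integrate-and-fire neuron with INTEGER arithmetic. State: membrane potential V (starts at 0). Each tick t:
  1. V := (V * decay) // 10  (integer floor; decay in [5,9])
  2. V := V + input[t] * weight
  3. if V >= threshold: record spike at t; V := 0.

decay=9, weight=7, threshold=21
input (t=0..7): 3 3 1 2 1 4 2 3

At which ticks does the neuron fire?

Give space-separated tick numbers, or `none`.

Answer: 0 1 4 5 7

Derivation:
t=0: input=3 -> V=0 FIRE
t=1: input=3 -> V=0 FIRE
t=2: input=1 -> V=7
t=3: input=2 -> V=20
t=4: input=1 -> V=0 FIRE
t=5: input=4 -> V=0 FIRE
t=6: input=2 -> V=14
t=7: input=3 -> V=0 FIRE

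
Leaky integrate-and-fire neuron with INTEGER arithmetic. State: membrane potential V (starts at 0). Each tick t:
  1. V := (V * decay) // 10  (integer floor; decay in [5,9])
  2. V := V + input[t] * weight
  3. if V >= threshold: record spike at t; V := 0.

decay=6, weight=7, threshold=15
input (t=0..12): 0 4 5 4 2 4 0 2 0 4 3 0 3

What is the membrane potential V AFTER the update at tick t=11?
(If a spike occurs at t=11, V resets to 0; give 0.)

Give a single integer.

Answer: 0

Derivation:
t=0: input=0 -> V=0
t=1: input=4 -> V=0 FIRE
t=2: input=5 -> V=0 FIRE
t=3: input=4 -> V=0 FIRE
t=4: input=2 -> V=14
t=5: input=4 -> V=0 FIRE
t=6: input=0 -> V=0
t=7: input=2 -> V=14
t=8: input=0 -> V=8
t=9: input=4 -> V=0 FIRE
t=10: input=3 -> V=0 FIRE
t=11: input=0 -> V=0
t=12: input=3 -> V=0 FIRE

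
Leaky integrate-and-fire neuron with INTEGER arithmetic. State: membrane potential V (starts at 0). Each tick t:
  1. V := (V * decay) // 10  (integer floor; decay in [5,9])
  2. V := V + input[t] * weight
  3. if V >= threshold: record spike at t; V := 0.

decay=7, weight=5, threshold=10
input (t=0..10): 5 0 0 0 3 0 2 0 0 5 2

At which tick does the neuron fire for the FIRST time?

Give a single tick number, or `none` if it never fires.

Answer: 0

Derivation:
t=0: input=5 -> V=0 FIRE
t=1: input=0 -> V=0
t=2: input=0 -> V=0
t=3: input=0 -> V=0
t=4: input=3 -> V=0 FIRE
t=5: input=0 -> V=0
t=6: input=2 -> V=0 FIRE
t=7: input=0 -> V=0
t=8: input=0 -> V=0
t=9: input=5 -> V=0 FIRE
t=10: input=2 -> V=0 FIRE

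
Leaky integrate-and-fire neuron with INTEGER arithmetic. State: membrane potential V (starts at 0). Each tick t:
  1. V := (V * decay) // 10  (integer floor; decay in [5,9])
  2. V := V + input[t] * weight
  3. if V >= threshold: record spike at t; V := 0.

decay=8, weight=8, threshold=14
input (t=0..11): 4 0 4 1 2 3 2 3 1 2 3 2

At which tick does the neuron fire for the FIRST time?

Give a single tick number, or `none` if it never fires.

Answer: 0

Derivation:
t=0: input=4 -> V=0 FIRE
t=1: input=0 -> V=0
t=2: input=4 -> V=0 FIRE
t=3: input=1 -> V=8
t=4: input=2 -> V=0 FIRE
t=5: input=3 -> V=0 FIRE
t=6: input=2 -> V=0 FIRE
t=7: input=3 -> V=0 FIRE
t=8: input=1 -> V=8
t=9: input=2 -> V=0 FIRE
t=10: input=3 -> V=0 FIRE
t=11: input=2 -> V=0 FIRE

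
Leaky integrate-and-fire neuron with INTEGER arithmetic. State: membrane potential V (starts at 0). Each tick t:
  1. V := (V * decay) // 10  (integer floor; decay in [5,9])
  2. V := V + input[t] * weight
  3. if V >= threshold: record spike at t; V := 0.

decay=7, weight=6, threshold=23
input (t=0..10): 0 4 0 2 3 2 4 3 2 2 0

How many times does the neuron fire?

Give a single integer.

Answer: 4

Derivation:
t=0: input=0 -> V=0
t=1: input=4 -> V=0 FIRE
t=2: input=0 -> V=0
t=3: input=2 -> V=12
t=4: input=3 -> V=0 FIRE
t=5: input=2 -> V=12
t=6: input=4 -> V=0 FIRE
t=7: input=3 -> V=18
t=8: input=2 -> V=0 FIRE
t=9: input=2 -> V=12
t=10: input=0 -> V=8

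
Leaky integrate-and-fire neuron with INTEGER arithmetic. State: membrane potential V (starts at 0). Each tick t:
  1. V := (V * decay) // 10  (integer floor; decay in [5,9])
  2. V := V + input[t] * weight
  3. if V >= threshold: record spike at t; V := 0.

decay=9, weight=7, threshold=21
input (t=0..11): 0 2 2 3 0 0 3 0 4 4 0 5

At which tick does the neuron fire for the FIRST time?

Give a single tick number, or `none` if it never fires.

Answer: 2

Derivation:
t=0: input=0 -> V=0
t=1: input=2 -> V=14
t=2: input=2 -> V=0 FIRE
t=3: input=3 -> V=0 FIRE
t=4: input=0 -> V=0
t=5: input=0 -> V=0
t=6: input=3 -> V=0 FIRE
t=7: input=0 -> V=0
t=8: input=4 -> V=0 FIRE
t=9: input=4 -> V=0 FIRE
t=10: input=0 -> V=0
t=11: input=5 -> V=0 FIRE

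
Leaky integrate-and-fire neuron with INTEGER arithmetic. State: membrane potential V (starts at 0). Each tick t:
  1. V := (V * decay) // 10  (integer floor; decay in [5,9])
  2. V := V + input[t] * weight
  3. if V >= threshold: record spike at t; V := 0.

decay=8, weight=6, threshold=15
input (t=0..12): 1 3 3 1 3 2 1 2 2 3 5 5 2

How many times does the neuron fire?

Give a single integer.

t=0: input=1 -> V=6
t=1: input=3 -> V=0 FIRE
t=2: input=3 -> V=0 FIRE
t=3: input=1 -> V=6
t=4: input=3 -> V=0 FIRE
t=5: input=2 -> V=12
t=6: input=1 -> V=0 FIRE
t=7: input=2 -> V=12
t=8: input=2 -> V=0 FIRE
t=9: input=3 -> V=0 FIRE
t=10: input=5 -> V=0 FIRE
t=11: input=5 -> V=0 FIRE
t=12: input=2 -> V=12

Answer: 8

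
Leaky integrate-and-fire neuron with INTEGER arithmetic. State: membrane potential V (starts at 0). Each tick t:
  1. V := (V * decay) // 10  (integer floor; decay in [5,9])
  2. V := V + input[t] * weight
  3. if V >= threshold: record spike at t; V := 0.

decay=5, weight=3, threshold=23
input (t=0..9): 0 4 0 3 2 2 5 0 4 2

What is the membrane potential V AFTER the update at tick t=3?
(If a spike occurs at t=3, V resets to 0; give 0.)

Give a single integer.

Answer: 12

Derivation:
t=0: input=0 -> V=0
t=1: input=4 -> V=12
t=2: input=0 -> V=6
t=3: input=3 -> V=12
t=4: input=2 -> V=12
t=5: input=2 -> V=12
t=6: input=5 -> V=21
t=7: input=0 -> V=10
t=8: input=4 -> V=17
t=9: input=2 -> V=14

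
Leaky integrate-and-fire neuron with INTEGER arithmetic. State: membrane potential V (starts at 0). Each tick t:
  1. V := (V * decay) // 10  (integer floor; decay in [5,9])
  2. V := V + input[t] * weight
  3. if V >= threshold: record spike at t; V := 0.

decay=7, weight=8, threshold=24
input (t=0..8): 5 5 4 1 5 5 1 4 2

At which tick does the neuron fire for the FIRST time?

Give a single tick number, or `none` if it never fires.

t=0: input=5 -> V=0 FIRE
t=1: input=5 -> V=0 FIRE
t=2: input=4 -> V=0 FIRE
t=3: input=1 -> V=8
t=4: input=5 -> V=0 FIRE
t=5: input=5 -> V=0 FIRE
t=6: input=1 -> V=8
t=7: input=4 -> V=0 FIRE
t=8: input=2 -> V=16

Answer: 0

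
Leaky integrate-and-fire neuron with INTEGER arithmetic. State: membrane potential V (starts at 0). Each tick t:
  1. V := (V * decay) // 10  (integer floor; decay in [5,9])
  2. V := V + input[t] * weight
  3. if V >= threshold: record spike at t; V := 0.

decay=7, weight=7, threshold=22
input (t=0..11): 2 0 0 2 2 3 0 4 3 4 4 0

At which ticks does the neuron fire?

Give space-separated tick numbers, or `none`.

t=0: input=2 -> V=14
t=1: input=0 -> V=9
t=2: input=0 -> V=6
t=3: input=2 -> V=18
t=4: input=2 -> V=0 FIRE
t=5: input=3 -> V=21
t=6: input=0 -> V=14
t=7: input=4 -> V=0 FIRE
t=8: input=3 -> V=21
t=9: input=4 -> V=0 FIRE
t=10: input=4 -> V=0 FIRE
t=11: input=0 -> V=0

Answer: 4 7 9 10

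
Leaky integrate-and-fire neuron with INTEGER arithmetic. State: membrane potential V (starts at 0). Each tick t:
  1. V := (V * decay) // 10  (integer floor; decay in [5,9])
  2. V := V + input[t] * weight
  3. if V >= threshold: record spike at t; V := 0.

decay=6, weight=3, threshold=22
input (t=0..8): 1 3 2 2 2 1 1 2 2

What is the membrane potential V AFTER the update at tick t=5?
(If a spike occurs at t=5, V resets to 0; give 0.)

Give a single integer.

Answer: 10

Derivation:
t=0: input=1 -> V=3
t=1: input=3 -> V=10
t=2: input=2 -> V=12
t=3: input=2 -> V=13
t=4: input=2 -> V=13
t=5: input=1 -> V=10
t=6: input=1 -> V=9
t=7: input=2 -> V=11
t=8: input=2 -> V=12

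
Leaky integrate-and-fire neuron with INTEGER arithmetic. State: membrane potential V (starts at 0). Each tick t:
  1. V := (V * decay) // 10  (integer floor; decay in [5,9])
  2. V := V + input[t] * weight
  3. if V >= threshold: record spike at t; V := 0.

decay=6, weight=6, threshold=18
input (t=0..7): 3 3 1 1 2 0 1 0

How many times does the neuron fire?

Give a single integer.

t=0: input=3 -> V=0 FIRE
t=1: input=3 -> V=0 FIRE
t=2: input=1 -> V=6
t=3: input=1 -> V=9
t=4: input=2 -> V=17
t=5: input=0 -> V=10
t=6: input=1 -> V=12
t=7: input=0 -> V=7

Answer: 2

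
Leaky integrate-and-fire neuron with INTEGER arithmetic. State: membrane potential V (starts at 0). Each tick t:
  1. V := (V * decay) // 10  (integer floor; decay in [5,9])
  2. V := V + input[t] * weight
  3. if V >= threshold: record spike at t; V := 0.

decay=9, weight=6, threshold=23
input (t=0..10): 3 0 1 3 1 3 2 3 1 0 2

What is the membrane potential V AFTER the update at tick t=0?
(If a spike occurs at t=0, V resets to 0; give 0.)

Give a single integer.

Answer: 18

Derivation:
t=0: input=3 -> V=18
t=1: input=0 -> V=16
t=2: input=1 -> V=20
t=3: input=3 -> V=0 FIRE
t=4: input=1 -> V=6
t=5: input=3 -> V=0 FIRE
t=6: input=2 -> V=12
t=7: input=3 -> V=0 FIRE
t=8: input=1 -> V=6
t=9: input=0 -> V=5
t=10: input=2 -> V=16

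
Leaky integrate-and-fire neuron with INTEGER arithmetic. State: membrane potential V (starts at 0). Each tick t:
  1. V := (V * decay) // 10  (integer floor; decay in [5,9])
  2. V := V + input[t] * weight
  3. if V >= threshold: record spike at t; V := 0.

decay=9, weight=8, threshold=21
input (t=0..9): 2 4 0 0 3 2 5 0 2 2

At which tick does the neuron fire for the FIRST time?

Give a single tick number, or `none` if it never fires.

Answer: 1

Derivation:
t=0: input=2 -> V=16
t=1: input=4 -> V=0 FIRE
t=2: input=0 -> V=0
t=3: input=0 -> V=0
t=4: input=3 -> V=0 FIRE
t=5: input=2 -> V=16
t=6: input=5 -> V=0 FIRE
t=7: input=0 -> V=0
t=8: input=2 -> V=16
t=9: input=2 -> V=0 FIRE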